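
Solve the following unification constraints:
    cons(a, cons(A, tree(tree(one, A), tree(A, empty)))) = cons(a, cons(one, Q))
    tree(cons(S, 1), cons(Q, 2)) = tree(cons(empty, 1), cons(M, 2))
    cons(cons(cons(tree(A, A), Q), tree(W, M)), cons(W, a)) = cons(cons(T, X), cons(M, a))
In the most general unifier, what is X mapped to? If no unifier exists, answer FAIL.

Decompose cons/2: a = a,  cons(A, tree(tree(one, A), tree(A, empty))) = cons(one, Q).
Delete trivial equation a = a.
Decompose cons/2: A = one,  tree(tree(one, A), tree(A, empty)) = Q.
Bind A := one; substituting into the 2 remaining equations that mention A gives: tree(tree(one, one), tree(one, empty)) = Q,  cons(cons(cons(tree(one, one), Q), tree(W, M)), cons(W, a)) = cons(cons(T, X), cons(M, a)).
Bind Q := tree(tree(one, one), tree(one, empty)); substituting into the remaining equations gives: tree(cons(S, 1), cons(tree(tree(one, one), tree(one, empty)), 2)) = tree(cons(empty, 1), cons(M, 2)),  cons(cons(cons(tree(one, one), tree(tree(one, one), tree(one, empty))), tree(W, M)), cons(W, a)) = cons(cons(T, X), cons(M, a)).
Decompose tree/2: cons(S, 1) = cons(empty, 1),  cons(tree(tree(one, one), tree(one, empty)), 2) = cons(M, 2).
Decompose cons/2: S = empty,  1 = 1.
Bind S := empty; no other remaining equation mentions S.
Delete trivial equation 1 = 1.
Decompose cons/2: tree(tree(one, one), tree(one, empty)) = M,  2 = 2.
Bind M := tree(tree(one, one), tree(one, empty)); substituting into the one remaining equation that mentions M gives: cons(cons(cons(tree(one, one), tree(tree(one, one), tree(one, empty))), tree(W, tree(tree(one, one), tree(one, empty)))), cons(W, a)) = cons(cons(T, X), cons(tree(tree(one, one), tree(one, empty)), a)).
Delete trivial equation 2 = 2.
Decompose cons/2: cons(cons(tree(one, one), tree(tree(one, one), tree(one, empty))), tree(W, tree(tree(one, one), tree(one, empty)))) = cons(T, X),  cons(W, a) = cons(tree(tree(one, one), tree(one, empty)), a).
Decompose cons/2: cons(tree(one, one), tree(tree(one, one), tree(one, empty))) = T,  tree(W, tree(tree(one, one), tree(one, empty))) = X.
Bind T := cons(tree(one, one), tree(tree(one, one), tree(one, empty))); no other remaining equation mentions T.
Bind X := tree(W, tree(tree(one, one), tree(one, empty))); no other remaining equation mentions X.
Decompose cons/2: W = tree(tree(one, one), tree(one, empty)),  a = a.
Bind W := tree(tree(one, one), tree(one, empty)); no other remaining equation mentions W. Substituting into the earlier binding gives X := tree(tree(tree(one, one), tree(one, empty)), tree(tree(one, one), tree(one, empty))).
Delete trivial equation a = a.
MGU = { A ↦ one, Q ↦ tree(tree(one, one), tree(one, empty)), S ↦ empty, M ↦ tree(tree(one, one), tree(one, empty)), T ↦ cons(tree(one, one), tree(tree(one, one), tree(one, empty))), X ↦ tree(tree(tree(one, one), tree(one, empty)), tree(tree(one, one), tree(one, empty))), W ↦ tree(tree(one, one), tree(one, empty)) }, so X ↦ tree(tree(tree(one, one), tree(one, empty)), tree(tree(one, one), tree(one, empty))).

tree(tree(tree(one, one), tree(one, empty)), tree(tree(one, one), tree(one, empty)))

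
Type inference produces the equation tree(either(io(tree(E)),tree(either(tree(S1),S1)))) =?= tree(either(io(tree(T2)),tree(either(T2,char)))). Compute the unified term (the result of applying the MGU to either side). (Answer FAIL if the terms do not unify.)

Decompose tree/1: either(io(tree(E)),tree(either(tree(S1),S1))) =?= either(io(tree(T2)),tree(either(T2,char))).
Decompose either/2: io(tree(E)) =?= io(tree(T2)),  tree(either(tree(S1),S1)) =?= tree(either(T2,char)).
Decompose io/1: tree(E) =?= tree(T2).
Decompose tree/1: E =?= T2.
Bind E := T2; no other remaining equation mentions E.
Decompose tree/1: either(tree(S1),S1) =?= either(T2,char).
Decompose either/2: tree(S1) =?= T2,  S1 =?= char.
Bind T2 := tree(S1); no other remaining equation mentions T2. Substituting into the earlier binding gives E := tree(S1).
Bind S1 := char. Substituting into the earlier bindings gives E := tree(char), T2 := tree(char).
Applying the MGU to either side gives tree(either(io(tree(tree(char))),tree(either(tree(char),char)))).

tree(either(io(tree(tree(char))),tree(either(tree(char),char))))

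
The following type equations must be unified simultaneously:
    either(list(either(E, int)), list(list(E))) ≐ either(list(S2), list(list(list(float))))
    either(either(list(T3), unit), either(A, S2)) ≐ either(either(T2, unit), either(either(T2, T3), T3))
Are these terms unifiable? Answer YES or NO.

Decompose either/2: list(either(E, int)) ≐ list(S2),  list(list(E)) ≐ list(list(list(float))).
Decompose list/1: either(E, int) ≐ S2.
Bind S2 := either(E, int); substituting into the one remaining equation that mentions S2 gives: either(either(list(T3), unit), either(A, either(E, int))) ≐ either(either(T2, unit), either(either(T2, T3), T3)).
Decompose list/1: list(E) ≐ list(list(float)).
Decompose list/1: E ≐ list(float).
Bind E := list(float); substituting into the remaining equation gives: either(either(list(T3), unit), either(A, either(list(float), int))) ≐ either(either(T2, unit), either(either(T2, T3), T3)). Substituting into the earlier binding gives S2 := either(list(float), int).
Decompose either/2: either(list(T3), unit) ≐ either(T2, unit),  either(A, either(list(float), int)) ≐ either(either(T2, T3), T3).
Decompose either/2: list(T3) ≐ T2,  unit ≐ unit.
Bind T2 := list(T3); substituting into the one remaining equation that mentions T2 gives: either(A, either(list(float), int)) ≐ either(either(list(T3), T3), T3).
Delete trivial equation unit ≐ unit.
Decompose either/2: A ≐ either(list(T3), T3),  either(list(float), int) ≐ T3.
Bind A := either(list(T3), T3); no other remaining equation mentions A.
Bind T3 := either(list(float), int). Substituting into the earlier bindings gives T2 := list(either(list(float), int)), A := either(list(either(list(float), int)), either(list(float), int)).
No equations remain and no clash or occurs-check failure arose, so a unifier exists.

YES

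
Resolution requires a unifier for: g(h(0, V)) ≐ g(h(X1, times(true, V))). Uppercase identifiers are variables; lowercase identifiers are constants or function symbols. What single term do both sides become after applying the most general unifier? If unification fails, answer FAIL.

Decompose g/1: h(0, V) ≐ h(X1, times(true, V)).
Decompose h/2: 0 ≐ X1,  V ≐ times(true, V).
Bind X1 := 0; no other remaining equation mentions X1.
Occurs check fails: V occurs in times(true, V); the equation V ≐ times(true, V) has no finite solution.

FAIL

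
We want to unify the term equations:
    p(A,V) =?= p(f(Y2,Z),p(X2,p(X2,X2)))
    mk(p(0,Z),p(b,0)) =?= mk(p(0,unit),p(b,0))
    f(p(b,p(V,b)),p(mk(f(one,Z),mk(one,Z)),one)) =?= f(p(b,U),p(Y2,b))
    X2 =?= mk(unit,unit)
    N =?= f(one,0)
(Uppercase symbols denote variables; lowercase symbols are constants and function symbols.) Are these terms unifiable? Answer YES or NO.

NO

Decompose p/2: A =?= f(Y2,Z),  V =?= p(X2,p(X2,X2)).
Bind A := f(Y2,Z); no other remaining equation mentions A.
Bind V := p(X2,p(X2,X2)); substituting into the one remaining equation that mentions V gives: f(p(b,p(p(X2,p(X2,X2)),b)),p(mk(f(one,Z),mk(one,Z)),one)) =?= f(p(b,U),p(Y2,b)).
Decompose mk/2: p(0,Z) =?= p(0,unit),  p(b,0) =?= p(b,0).
Decompose p/2: 0 =?= 0,  Z =?= unit.
Delete trivial equation 0 =?= 0.
Bind Z := unit; substituting into the one remaining equation that mentions Z gives: f(p(b,p(p(X2,p(X2,X2)),b)),p(mk(f(one,unit),mk(one,unit)),one)) =?= f(p(b,U),p(Y2,b)). Substituting into the earlier binding gives A := f(Y2,unit).
Delete trivial equation p(b,0) =?= p(b,0).
Decompose f/2: p(b,p(p(X2,p(X2,X2)),b)) =?= p(b,U),  p(mk(f(one,unit),mk(one,unit)),one) =?= p(Y2,b).
Decompose p/2: b =?= b,  p(p(X2,p(X2,X2)),b) =?= U.
Delete trivial equation b =?= b.
Bind U := p(p(X2,p(X2,X2)),b); no other remaining equation mentions U.
Decompose p/2: mk(f(one,unit),mk(one,unit)) =?= Y2,  one =?= b.
Bind Y2 := mk(f(one,unit),mk(one,unit)); no other remaining equation mentions Y2. Substituting into the earlier binding gives A := f(mk(f(one,unit),mk(one,unit)),unit).
Clash: constants one and b differ; no unifier exists.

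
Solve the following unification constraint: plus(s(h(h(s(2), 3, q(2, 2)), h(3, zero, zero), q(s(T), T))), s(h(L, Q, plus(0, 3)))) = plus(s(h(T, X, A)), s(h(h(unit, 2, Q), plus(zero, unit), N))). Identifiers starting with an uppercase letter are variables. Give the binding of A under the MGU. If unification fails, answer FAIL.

Decompose plus/2: s(h(h(s(2), 3, q(2, 2)), h(3, zero, zero), q(s(T), T))) = s(h(T, X, A)),  s(h(L, Q, plus(0, 3))) = s(h(h(unit, 2, Q), plus(zero, unit), N)).
Decompose s/1: h(h(s(2), 3, q(2, 2)), h(3, zero, zero), q(s(T), T)) = h(T, X, A).
Decompose h/3: h(s(2), 3, q(2, 2)) = T,  h(3, zero, zero) = X,  q(s(T), T) = A.
Bind T := h(s(2), 3, q(2, 2)); substituting into the one remaining equation that mentions T gives: q(s(h(s(2), 3, q(2, 2))), h(s(2), 3, q(2, 2))) = A.
Bind X := h(3, zero, zero); no other remaining equation mentions X.
Bind A := q(s(h(s(2), 3, q(2, 2))), h(s(2), 3, q(2, 2))); no other remaining equation mentions A.
Decompose s/1: h(L, Q, plus(0, 3)) = h(h(unit, 2, Q), plus(zero, unit), N).
Decompose h/3: L = h(unit, 2, Q),  Q = plus(zero, unit),  plus(0, 3) = N.
Bind L := h(unit, 2, Q); no other remaining equation mentions L.
Bind Q := plus(zero, unit); no other remaining equation mentions Q. Substituting into the earlier binding gives L := h(unit, 2, plus(zero, unit)).
Bind N := plus(0, 3).
MGU = { T -> h(s(2), 3, q(2, 2)), X -> h(3, zero, zero), A -> q(s(h(s(2), 3, q(2, 2))), h(s(2), 3, q(2, 2))), L -> h(unit, 2, plus(zero, unit)), Q -> plus(zero, unit), N -> plus(0, 3) }, so A -> q(s(h(s(2), 3, q(2, 2))), h(s(2), 3, q(2, 2))).

q(s(h(s(2), 3, q(2, 2))), h(s(2), 3, q(2, 2)))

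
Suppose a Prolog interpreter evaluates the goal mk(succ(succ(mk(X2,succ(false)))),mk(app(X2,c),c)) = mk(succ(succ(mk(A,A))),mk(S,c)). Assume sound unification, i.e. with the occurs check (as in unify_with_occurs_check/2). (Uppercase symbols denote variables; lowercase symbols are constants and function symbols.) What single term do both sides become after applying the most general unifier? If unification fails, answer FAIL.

Decompose mk/2: succ(succ(mk(X2,succ(false)))) = succ(succ(mk(A,A))),  mk(app(X2,c),c) = mk(S,c).
Decompose succ/1: succ(mk(X2,succ(false))) = succ(mk(A,A)).
Decompose succ/1: mk(X2,succ(false)) = mk(A,A).
Decompose mk/2: X2 = A,  succ(false) = A.
Bind X2 := A; substituting into the one remaining equation that mentions X2 gives: mk(app(A,c),c) = mk(S,c).
Bind A := succ(false); substituting into the remaining equation gives: mk(app(succ(false),c),c) = mk(S,c). Substituting into the earlier binding gives X2 := succ(false).
Decompose mk/2: app(succ(false),c) = S,  c = c.
Bind S := app(succ(false),c); no other remaining equation mentions S.
Delete trivial equation c = c.
Applying the MGU to either side gives mk(succ(succ(mk(succ(false),succ(false)))),mk(app(succ(false),c),c)).

mk(succ(succ(mk(succ(false),succ(false)))),mk(app(succ(false),c),c))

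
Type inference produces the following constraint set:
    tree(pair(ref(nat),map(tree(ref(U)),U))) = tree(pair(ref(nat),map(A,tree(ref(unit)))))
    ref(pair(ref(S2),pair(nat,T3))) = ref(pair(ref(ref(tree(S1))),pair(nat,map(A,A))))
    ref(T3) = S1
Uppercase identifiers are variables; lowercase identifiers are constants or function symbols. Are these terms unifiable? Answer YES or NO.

Decompose tree/1: pair(ref(nat),map(tree(ref(U)),U)) = pair(ref(nat),map(A,tree(ref(unit)))).
Decompose pair/2: ref(nat) = ref(nat),  map(tree(ref(U)),U) = map(A,tree(ref(unit))).
Delete trivial equation ref(nat) = ref(nat).
Decompose map/2: tree(ref(U)) = A,  U = tree(ref(unit)).
Bind A := tree(ref(U)); substituting into the one remaining equation that mentions A gives: ref(pair(ref(S2),pair(nat,T3))) = ref(pair(ref(ref(tree(S1))),pair(nat,map(tree(ref(U)),tree(ref(U)))))).
Bind U := tree(ref(unit)); substituting into the one remaining equation that mentions U gives: ref(pair(ref(S2),pair(nat,T3))) = ref(pair(ref(ref(tree(S1))),pair(nat,map(tree(ref(tree(ref(unit)))),tree(ref(tree(ref(unit)))))))). Substituting into the earlier binding gives A := tree(ref(tree(ref(unit)))).
Decompose ref/1: pair(ref(S2),pair(nat,T3)) = pair(ref(ref(tree(S1))),pair(nat,map(tree(ref(tree(ref(unit)))),tree(ref(tree(ref(unit))))))).
Decompose pair/2: ref(S2) = ref(ref(tree(S1))),  pair(nat,T3) = pair(nat,map(tree(ref(tree(ref(unit)))),tree(ref(tree(ref(unit)))))).
Decompose ref/1: S2 = ref(tree(S1)).
Bind S2 := ref(tree(S1)); no other remaining equation mentions S2.
Decompose pair/2: nat = nat,  T3 = map(tree(ref(tree(ref(unit)))),tree(ref(tree(ref(unit))))).
Delete trivial equation nat = nat.
Bind T3 := map(tree(ref(tree(ref(unit)))),tree(ref(tree(ref(unit))))); substituting into the remaining equation gives: ref(map(tree(ref(tree(ref(unit)))),tree(ref(tree(ref(unit)))))) = S1.
Bind S1 := ref(map(tree(ref(tree(ref(unit)))),tree(ref(tree(ref(unit)))))). Substituting into the earlier binding gives S2 := ref(tree(ref(map(tree(ref(tree(ref(unit)))),tree(ref(tree(ref(unit)))))))).
No equations remain and no clash or occurs-check failure arose, so a unifier exists.

YES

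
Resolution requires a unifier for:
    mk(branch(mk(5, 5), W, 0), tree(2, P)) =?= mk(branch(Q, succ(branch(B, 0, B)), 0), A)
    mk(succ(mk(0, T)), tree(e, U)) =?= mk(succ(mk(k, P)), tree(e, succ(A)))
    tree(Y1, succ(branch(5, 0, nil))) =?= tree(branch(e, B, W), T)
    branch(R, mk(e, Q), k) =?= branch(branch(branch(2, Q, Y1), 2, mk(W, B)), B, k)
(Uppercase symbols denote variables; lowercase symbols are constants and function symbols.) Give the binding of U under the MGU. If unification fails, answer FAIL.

Decompose mk/2: branch(mk(5, 5), W, 0) =?= branch(Q, succ(branch(B, 0, B)), 0),  tree(2, P) =?= A.
Decompose branch/3: mk(5, 5) =?= Q,  W =?= succ(branch(B, 0, B)),  0 =?= 0.
Bind Q := mk(5, 5); substituting into the one remaining equation that mentions Q gives: branch(R, mk(e, mk(5, 5)), k) =?= branch(branch(branch(2, mk(5, 5), Y1), 2, mk(W, B)), B, k).
Bind W := succ(branch(B, 0, B)); substituting into the 2 remaining equations that mention W gives: tree(Y1, succ(branch(5, 0, nil))) =?= tree(branch(e, B, succ(branch(B, 0, B))), T),  branch(R, mk(e, mk(5, 5)), k) =?= branch(branch(branch(2, mk(5, 5), Y1), 2, mk(succ(branch(B, 0, B)), B)), B, k).
Delete trivial equation 0 =?= 0.
Bind A := tree(2, P); substituting into the one remaining equation that mentions A gives: mk(succ(mk(0, T)), tree(e, U)) =?= mk(succ(mk(k, P)), tree(e, succ(tree(2, P)))).
Decompose mk/2: succ(mk(0, T)) =?= succ(mk(k, P)),  tree(e, U) =?= tree(e, succ(tree(2, P))).
Decompose succ/1: mk(0, T) =?= mk(k, P).
Decompose mk/2: 0 =?= k,  T =?= P.
Clash: constants 0 and k differ; no unifier exists.

FAIL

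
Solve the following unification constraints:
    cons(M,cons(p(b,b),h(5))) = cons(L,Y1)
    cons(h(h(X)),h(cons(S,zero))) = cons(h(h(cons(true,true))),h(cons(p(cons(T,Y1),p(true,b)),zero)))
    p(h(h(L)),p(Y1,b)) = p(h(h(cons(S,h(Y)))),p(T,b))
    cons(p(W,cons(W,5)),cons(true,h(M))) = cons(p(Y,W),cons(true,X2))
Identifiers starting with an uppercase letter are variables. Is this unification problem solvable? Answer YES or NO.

NO

Decompose cons/2: M = L,  cons(p(b,b),h(5)) = Y1.
Bind M := L; substituting into the one remaining equation that mentions M gives: cons(p(W,cons(W,5)),cons(true,h(L))) = cons(p(Y,W),cons(true,X2)).
Bind Y1 := cons(p(b,b),h(5)); substituting into the 2 remaining equations that mention Y1 gives: cons(h(h(X)),h(cons(S,zero))) = cons(h(h(cons(true,true))),h(cons(p(cons(T,cons(p(b,b),h(5))),p(true,b)),zero))),  p(h(h(L)),p(cons(p(b,b),h(5)),b)) = p(h(h(cons(S,h(Y)))),p(T,b)).
Decompose cons/2: h(h(X)) = h(h(cons(true,true))),  h(cons(S,zero)) = h(cons(p(cons(T,cons(p(b,b),h(5))),p(true,b)),zero)).
Decompose h/1: h(X) = h(cons(true,true)).
Decompose h/1: X = cons(true,true).
Bind X := cons(true,true); no other remaining equation mentions X.
Decompose h/1: cons(S,zero) = cons(p(cons(T,cons(p(b,b),h(5))),p(true,b)),zero).
Decompose cons/2: S = p(cons(T,cons(p(b,b),h(5))),p(true,b)),  zero = zero.
Bind S := p(cons(T,cons(p(b,b),h(5))),p(true,b)); substituting into the one remaining equation that mentions S gives: p(h(h(L)),p(cons(p(b,b),h(5)),b)) = p(h(h(cons(p(cons(T,cons(p(b,b),h(5))),p(true,b)),h(Y)))),p(T,b)).
Delete trivial equation zero = zero.
Decompose p/2: h(h(L)) = h(h(cons(p(cons(T,cons(p(b,b),h(5))),p(true,b)),h(Y)))),  p(cons(p(b,b),h(5)),b) = p(T,b).
Decompose h/1: h(L) = h(cons(p(cons(T,cons(p(b,b),h(5))),p(true,b)),h(Y))).
Decompose h/1: L = cons(p(cons(T,cons(p(b,b),h(5))),p(true,b)),h(Y)).
Bind L := cons(p(cons(T,cons(p(b,b),h(5))),p(true,b)),h(Y)); substituting into the one remaining equation that mentions L gives: cons(p(W,cons(W,5)),cons(true,h(cons(p(cons(T,cons(p(b,b),h(5))),p(true,b)),h(Y))))) = cons(p(Y,W),cons(true,X2)). Substituting into the earlier binding gives M := cons(p(cons(T,cons(p(b,b),h(5))),p(true,b)),h(Y)).
Decompose p/2: cons(p(b,b),h(5)) = T,  b = b.
Bind T := cons(p(b,b),h(5)); substituting into the one remaining equation that mentions T gives: cons(p(W,cons(W,5)),cons(true,h(cons(p(cons(cons(p(b,b),h(5)),cons(p(b,b),h(5))),p(true,b)),h(Y))))) = cons(p(Y,W),cons(true,X2)). Substituting into the earlier bindings gives M := cons(p(cons(cons(p(b,b),h(5)),cons(p(b,b),h(5))),p(true,b)),h(Y)), S := p(cons(cons(p(b,b),h(5)),cons(p(b,b),h(5))),p(true,b)), L := cons(p(cons(cons(p(b,b),h(5)),cons(p(b,b),h(5))),p(true,b)),h(Y)).
Delete trivial equation b = b.
Decompose cons/2: p(W,cons(W,5)) = p(Y,W),  cons(true,h(cons(p(cons(cons(p(b,b),h(5)),cons(p(b,b),h(5))),p(true,b)),h(Y)))) = cons(true,X2).
Decompose p/2: W = Y,  cons(W,5) = W.
Bind W := Y; substituting into the one remaining equation that mentions W gives: cons(Y,5) = Y.
Occurs check fails: Y occurs in cons(Y,5); the equation Y = cons(Y,5) has no finite solution.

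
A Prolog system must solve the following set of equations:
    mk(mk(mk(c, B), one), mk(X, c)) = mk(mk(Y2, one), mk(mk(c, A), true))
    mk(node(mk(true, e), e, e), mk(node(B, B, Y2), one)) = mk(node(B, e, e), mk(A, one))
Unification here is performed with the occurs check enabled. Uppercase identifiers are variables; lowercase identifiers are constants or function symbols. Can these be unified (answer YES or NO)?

NO

Decompose mk/2: mk(mk(c, B), one) = mk(Y2, one),  mk(X, c) = mk(mk(c, A), true).
Decompose mk/2: mk(c, B) = Y2,  one = one.
Bind Y2 := mk(c, B); substituting into the one remaining equation that mentions Y2 gives: mk(node(mk(true, e), e, e), mk(node(B, B, mk(c, B)), one)) = mk(node(B, e, e), mk(A, one)).
Delete trivial equation one = one.
Decompose mk/2: X = mk(c, A),  c = true.
Bind X := mk(c, A); no other remaining equation mentions X.
Clash: constants c and true differ; no unifier exists.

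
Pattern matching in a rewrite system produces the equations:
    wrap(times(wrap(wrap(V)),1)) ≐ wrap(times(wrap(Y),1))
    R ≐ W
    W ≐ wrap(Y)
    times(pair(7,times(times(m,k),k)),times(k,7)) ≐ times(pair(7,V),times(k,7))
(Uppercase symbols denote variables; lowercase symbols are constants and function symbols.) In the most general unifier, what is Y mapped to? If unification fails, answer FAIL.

wrap(times(times(m,k),k))

Decompose wrap/1: times(wrap(wrap(V)),1) ≐ times(wrap(Y),1).
Decompose times/2: wrap(wrap(V)) ≐ wrap(Y),  1 ≐ 1.
Decompose wrap/1: wrap(V) ≐ Y.
Bind Y := wrap(V); substituting into the one remaining equation that mentions Y gives: W ≐ wrap(wrap(V)).
Delete trivial equation 1 ≐ 1.
Bind R := W; no other remaining equation mentions R.
Bind W := wrap(wrap(V)); no other remaining equation mentions W. Substituting into the earlier binding gives R := wrap(wrap(V)).
Decompose times/2: pair(7,times(times(m,k),k)) ≐ pair(7,V),  times(k,7) ≐ times(k,7).
Decompose pair/2: 7 ≐ 7,  times(times(m,k),k) ≐ V.
Delete trivial equation 7 ≐ 7.
Bind V := times(times(m,k),k); no other remaining equation mentions V. Substituting into the earlier bindings gives Y := wrap(times(times(m,k),k)), R := wrap(wrap(times(times(m,k),k))), W := wrap(wrap(times(times(m,k),k))).
Delete trivial equation times(k,7) ≐ times(k,7).
MGU = { Y ↦ wrap(times(times(m,k),k)), R ↦ wrap(wrap(times(times(m,k),k))), W ↦ wrap(wrap(times(times(m,k),k))), V ↦ times(times(m,k),k) }, so Y ↦ wrap(times(times(m,k),k)).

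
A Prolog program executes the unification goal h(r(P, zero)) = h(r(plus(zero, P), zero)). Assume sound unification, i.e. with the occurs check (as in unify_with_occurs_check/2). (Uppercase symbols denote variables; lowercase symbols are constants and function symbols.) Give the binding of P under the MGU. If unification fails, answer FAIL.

Decompose h/1: r(P, zero) = r(plus(zero, P), zero).
Decompose r/2: P = plus(zero, P),  zero = zero.
Occurs check fails: P occurs in plus(zero, P); the equation P = plus(zero, P) has no finite solution.

FAIL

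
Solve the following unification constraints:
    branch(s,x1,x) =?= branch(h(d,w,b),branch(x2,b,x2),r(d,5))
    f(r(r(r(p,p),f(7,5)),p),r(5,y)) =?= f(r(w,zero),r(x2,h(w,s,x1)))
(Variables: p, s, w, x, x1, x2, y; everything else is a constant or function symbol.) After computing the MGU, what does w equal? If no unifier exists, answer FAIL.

Decompose branch/3: s =?= h(d,w,b),  x1 =?= branch(x2,b,x2),  x =?= r(d,5).
Bind s := h(d,w,b); substituting into the one remaining equation that mentions s gives: f(r(r(r(p,p),f(7,5)),p),r(5,y)) =?= f(r(w,zero),r(x2,h(w,h(d,w,b),x1))).
Bind x1 := branch(x2,b,x2); substituting into the one remaining equation that mentions x1 gives: f(r(r(r(p,p),f(7,5)),p),r(5,y)) =?= f(r(w,zero),r(x2,h(w,h(d,w,b),branch(x2,b,x2)))).
Bind x := r(d,5); no other remaining equation mentions x.
Decompose f/2: r(r(r(p,p),f(7,5)),p) =?= r(w,zero),  r(5,y) =?= r(x2,h(w,h(d,w,b),branch(x2,b,x2))).
Decompose r/2: r(r(p,p),f(7,5)) =?= w,  p =?= zero.
Bind w := r(r(p,p),f(7,5)); substituting into the one remaining equation that mentions w gives: r(5,y) =?= r(x2,h(r(r(p,p),f(7,5)),h(d,r(r(p,p),f(7,5)),b),branch(x2,b,x2))). Substituting into the earlier binding gives s := h(d,r(r(p,p),f(7,5)),b).
Bind p := zero; substituting into the remaining equation gives: r(5,y) =?= r(x2,h(r(r(zero,zero),f(7,5)),h(d,r(r(zero,zero),f(7,5)),b),branch(x2,b,x2))). Substituting into the earlier bindings gives s := h(d,r(r(zero,zero),f(7,5)),b), w := r(r(zero,zero),f(7,5)).
Decompose r/2: 5 =?= x2,  y =?= h(r(r(zero,zero),f(7,5)),h(d,r(r(zero,zero),f(7,5)),b),branch(x2,b,x2)).
Bind x2 := 5; substituting into the remaining equation gives: y =?= h(r(r(zero,zero),f(7,5)),h(d,r(r(zero,zero),f(7,5)),b),branch(5,b,5)). Substituting into the earlier binding gives x1 := branch(5,b,5).
Bind y := h(r(r(zero,zero),f(7,5)),h(d,r(r(zero,zero),f(7,5)),b),branch(5,b,5)).
MGU = { s -> h(d,r(r(zero,zero),f(7,5)),b), x1 -> branch(5,b,5), x -> r(d,5), w -> r(r(zero,zero),f(7,5)), p -> zero, x2 -> 5, y -> h(r(r(zero,zero),f(7,5)),h(d,r(r(zero,zero),f(7,5)),b),branch(5,b,5)) }, so w -> r(r(zero,zero),f(7,5)).

r(r(zero,zero),f(7,5))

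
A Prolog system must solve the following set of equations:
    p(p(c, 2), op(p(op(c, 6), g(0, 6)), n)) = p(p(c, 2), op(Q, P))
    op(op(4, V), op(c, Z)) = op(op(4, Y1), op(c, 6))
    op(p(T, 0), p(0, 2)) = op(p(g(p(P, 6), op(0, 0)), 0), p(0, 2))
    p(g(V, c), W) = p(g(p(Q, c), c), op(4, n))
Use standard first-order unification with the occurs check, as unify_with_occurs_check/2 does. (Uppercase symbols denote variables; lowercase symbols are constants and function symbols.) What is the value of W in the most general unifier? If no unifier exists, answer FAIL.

op(4, n)

Decompose p/2: p(c, 2) = p(c, 2),  op(p(op(c, 6), g(0, 6)), n) = op(Q, P).
Delete trivial equation p(c, 2) = p(c, 2).
Decompose op/2: p(op(c, 6), g(0, 6)) = Q,  n = P.
Bind Q := p(op(c, 6), g(0, 6)); substituting into the one remaining equation that mentions Q gives: p(g(V, c), W) = p(g(p(p(op(c, 6), g(0, 6)), c), c), op(4, n)).
Bind P := n; substituting into the one remaining equation that mentions P gives: op(p(T, 0), p(0, 2)) = op(p(g(p(n, 6), op(0, 0)), 0), p(0, 2)).
Decompose op/2: op(4, V) = op(4, Y1),  op(c, Z) = op(c, 6).
Decompose op/2: 4 = 4,  V = Y1.
Delete trivial equation 4 = 4.
Bind V := Y1; substituting into the one remaining equation that mentions V gives: p(g(Y1, c), W) = p(g(p(p(op(c, 6), g(0, 6)), c), c), op(4, n)).
Decompose op/2: c = c,  Z = 6.
Delete trivial equation c = c.
Bind Z := 6; no other remaining equation mentions Z.
Decompose op/2: p(T, 0) = p(g(p(n, 6), op(0, 0)), 0),  p(0, 2) = p(0, 2).
Decompose p/2: T = g(p(n, 6), op(0, 0)),  0 = 0.
Bind T := g(p(n, 6), op(0, 0)); no other remaining equation mentions T.
Delete trivial equation 0 = 0.
Delete trivial equation p(0, 2) = p(0, 2).
Decompose p/2: g(Y1, c) = g(p(p(op(c, 6), g(0, 6)), c), c),  W = op(4, n).
Decompose g/2: Y1 = p(p(op(c, 6), g(0, 6)), c),  c = c.
Bind Y1 := p(p(op(c, 6), g(0, 6)), c); no other remaining equation mentions Y1. Substituting into the earlier binding gives V := p(p(op(c, 6), g(0, 6)), c).
Delete trivial equation c = c.
Bind W := op(4, n).
MGU = { Q = p(op(c, 6), g(0, 6)), P = n, V = p(p(op(c, 6), g(0, 6)), c), Z = 6, T = g(p(n, 6), op(0, 0)), Y1 = p(p(op(c, 6), g(0, 6)), c), W = op(4, n) }, so W = op(4, n).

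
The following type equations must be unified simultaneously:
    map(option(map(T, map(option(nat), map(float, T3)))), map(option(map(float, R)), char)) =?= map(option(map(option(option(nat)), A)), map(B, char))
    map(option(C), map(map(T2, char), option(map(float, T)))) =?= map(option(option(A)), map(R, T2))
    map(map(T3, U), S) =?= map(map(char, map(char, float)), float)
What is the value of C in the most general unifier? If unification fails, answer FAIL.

option(map(option(nat), map(float, char)))

Decompose map/2: option(map(T, map(option(nat), map(float, T3)))) =?= option(map(option(option(nat)), A)),  map(option(map(float, R)), char) =?= map(B, char).
Decompose option/1: map(T, map(option(nat), map(float, T3))) =?= map(option(option(nat)), A).
Decompose map/2: T =?= option(option(nat)),  map(option(nat), map(float, T3)) =?= A.
Bind T := option(option(nat)); substituting into the one remaining equation that mentions T gives: map(option(C), map(map(T2, char), option(map(float, option(option(nat)))))) =?= map(option(option(A)), map(R, T2)).
Bind A := map(option(nat), map(float, T3)); substituting into the one remaining equation that mentions A gives: map(option(C), map(map(T2, char), option(map(float, option(option(nat)))))) =?= map(option(option(map(option(nat), map(float, T3)))), map(R, T2)).
Decompose map/2: option(map(float, R)) =?= B,  char =?= char.
Bind B := option(map(float, R)); no other remaining equation mentions B.
Delete trivial equation char =?= char.
Decompose map/2: option(C) =?= option(option(map(option(nat), map(float, T3)))),  map(map(T2, char), option(map(float, option(option(nat))))) =?= map(R, T2).
Decompose option/1: C =?= option(map(option(nat), map(float, T3))).
Bind C := option(map(option(nat), map(float, T3))); no other remaining equation mentions C.
Decompose map/2: map(T2, char) =?= R,  option(map(float, option(option(nat)))) =?= T2.
Bind R := map(T2, char); no other remaining equation mentions R. Substituting into the earlier binding gives B := option(map(float, map(T2, char))).
Bind T2 := option(map(float, option(option(nat)))); no other remaining equation mentions T2. Substituting into the earlier bindings gives B := option(map(float, map(option(map(float, option(option(nat)))), char))), R := map(option(map(float, option(option(nat)))), char).
Decompose map/2: map(T3, U) =?= map(char, map(char, float)),  S =?= float.
Decompose map/2: T3 =?= char,  U =?= map(char, float).
Bind T3 := char; no other remaining equation mentions T3. Substituting into the earlier bindings gives A := map(option(nat), map(float, char)), C := option(map(option(nat), map(float, char))).
Bind U := map(char, float); no other remaining equation mentions U.
Bind S := float.
MGU = { T ↦ option(option(nat)), A ↦ map(option(nat), map(float, char)), B ↦ option(map(float, map(option(map(float, option(option(nat)))), char))), C ↦ option(map(option(nat), map(float, char))), R ↦ map(option(map(float, option(option(nat)))), char), T2 ↦ option(map(float, option(option(nat)))), T3 ↦ char, U ↦ map(char, float), S ↦ float }, so C ↦ option(map(option(nat), map(float, char))).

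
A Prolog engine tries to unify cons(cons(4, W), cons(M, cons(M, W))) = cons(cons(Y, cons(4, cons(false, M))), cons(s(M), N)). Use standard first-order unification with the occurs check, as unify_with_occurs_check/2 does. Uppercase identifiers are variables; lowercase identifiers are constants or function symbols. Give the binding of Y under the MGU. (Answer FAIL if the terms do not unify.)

FAIL

Decompose cons/2: cons(4, W) = cons(Y, cons(4, cons(false, M))),  cons(M, cons(M, W)) = cons(s(M), N).
Decompose cons/2: 4 = Y,  W = cons(4, cons(false, M)).
Bind Y := 4; no other remaining equation mentions Y.
Bind W := cons(4, cons(false, M)); substituting into the remaining equation gives: cons(M, cons(M, cons(4, cons(false, M)))) = cons(s(M), N).
Decompose cons/2: M = s(M),  cons(M, cons(4, cons(false, M))) = N.
Occurs check fails: M occurs in s(M); the equation M = s(M) has no finite solution.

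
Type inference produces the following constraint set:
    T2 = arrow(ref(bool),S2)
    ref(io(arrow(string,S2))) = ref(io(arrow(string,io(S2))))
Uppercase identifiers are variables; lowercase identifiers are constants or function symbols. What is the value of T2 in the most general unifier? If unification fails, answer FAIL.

Bind T2 := arrow(ref(bool),S2); no other remaining equation mentions T2.
Decompose ref/1: io(arrow(string,S2)) = io(arrow(string,io(S2))).
Decompose io/1: arrow(string,S2) = arrow(string,io(S2)).
Decompose arrow/2: string = string,  S2 = io(S2).
Delete trivial equation string = string.
Occurs check fails: S2 occurs in io(S2); the equation S2 = io(S2) has no finite solution.

FAIL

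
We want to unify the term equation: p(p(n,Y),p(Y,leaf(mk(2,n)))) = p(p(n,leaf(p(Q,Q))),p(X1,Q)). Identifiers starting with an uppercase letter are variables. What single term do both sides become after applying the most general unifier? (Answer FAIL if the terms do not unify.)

p(p(n,leaf(p(leaf(mk(2,n)),leaf(mk(2,n))))),p(leaf(p(leaf(mk(2,n)),leaf(mk(2,n)))),leaf(mk(2,n))))

Decompose p/2: p(n,Y) = p(n,leaf(p(Q,Q))),  p(Y,leaf(mk(2,n))) = p(X1,Q).
Decompose p/2: n = n,  Y = leaf(p(Q,Q)).
Delete trivial equation n = n.
Bind Y := leaf(p(Q,Q)); substituting into the remaining equation gives: p(leaf(p(Q,Q)),leaf(mk(2,n))) = p(X1,Q).
Decompose p/2: leaf(p(Q,Q)) = X1,  leaf(mk(2,n)) = Q.
Bind X1 := leaf(p(Q,Q)); no other remaining equation mentions X1.
Bind Q := leaf(mk(2,n)). Substituting into the earlier bindings gives Y := leaf(p(leaf(mk(2,n)),leaf(mk(2,n)))), X1 := leaf(p(leaf(mk(2,n)),leaf(mk(2,n)))).
Applying the MGU to either side gives p(p(n,leaf(p(leaf(mk(2,n)),leaf(mk(2,n))))),p(leaf(p(leaf(mk(2,n)),leaf(mk(2,n)))),leaf(mk(2,n)))).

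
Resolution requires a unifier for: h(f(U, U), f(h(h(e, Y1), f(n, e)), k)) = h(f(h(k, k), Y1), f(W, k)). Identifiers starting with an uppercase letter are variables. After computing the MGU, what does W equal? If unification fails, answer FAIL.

Decompose h/2: f(U, U) = f(h(k, k), Y1),  f(h(h(e, Y1), f(n, e)), k) = f(W, k).
Decompose f/2: U = h(k, k),  U = Y1.
Bind U := h(k, k); substituting into the one remaining equation that mentions U gives: h(k, k) = Y1.
Bind Y1 := h(k, k); substituting into the remaining equation gives: f(h(h(e, h(k, k)), f(n, e)), k) = f(W, k).
Decompose f/2: h(h(e, h(k, k)), f(n, e)) = W,  k = k.
Bind W := h(h(e, h(k, k)), f(n, e)); no other remaining equation mentions W.
Delete trivial equation k = k.
MGU = { U ↦ h(k, k), Y1 ↦ h(k, k), W ↦ h(h(e, h(k, k)), f(n, e)) }, so W ↦ h(h(e, h(k, k)), f(n, e)).

h(h(e, h(k, k)), f(n, e))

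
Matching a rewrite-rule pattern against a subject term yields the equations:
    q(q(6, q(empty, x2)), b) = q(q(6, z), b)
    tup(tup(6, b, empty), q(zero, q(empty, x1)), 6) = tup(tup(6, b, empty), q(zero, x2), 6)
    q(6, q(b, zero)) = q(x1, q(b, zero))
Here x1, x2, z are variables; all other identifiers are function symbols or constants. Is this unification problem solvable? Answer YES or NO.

YES

Decompose q/2: q(6, q(empty, x2)) = q(6, z),  b = b.
Decompose q/2: 6 = 6,  q(empty, x2) = z.
Delete trivial equation 6 = 6.
Bind z := q(empty, x2); no other remaining equation mentions z.
Delete trivial equation b = b.
Decompose tup/3: tup(6, b, empty) = tup(6, b, empty),  q(zero, q(empty, x1)) = q(zero, x2),  6 = 6.
Delete trivial equation tup(6, b, empty) = tup(6, b, empty).
Decompose q/2: zero = zero,  q(empty, x1) = x2.
Delete trivial equation zero = zero.
Bind x2 := q(empty, x1); no other remaining equation mentions x2. Substituting into the earlier binding gives z := q(empty, q(empty, x1)).
Delete trivial equation 6 = 6.
Decompose q/2: 6 = x1,  q(b, zero) = q(b, zero).
Bind x1 := 6; no other remaining equation mentions x1. Substituting into the earlier bindings gives z := q(empty, q(empty, 6)), x2 := q(empty, 6).
Delete trivial equation q(b, zero) = q(b, zero).
No equations remain and no clash or occurs-check failure arose, so a unifier exists.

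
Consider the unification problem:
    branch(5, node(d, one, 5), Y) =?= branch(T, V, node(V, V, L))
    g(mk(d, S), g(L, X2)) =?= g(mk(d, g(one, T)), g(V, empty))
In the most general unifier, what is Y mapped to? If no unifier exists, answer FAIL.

Decompose branch/3: 5 =?= T,  node(d, one, 5) =?= V,  Y =?= node(V, V, L).
Bind T := 5; substituting into the one remaining equation that mentions T gives: g(mk(d, S), g(L, X2)) =?= g(mk(d, g(one, 5)), g(V, empty)).
Bind V := node(d, one, 5); substituting into the remaining equations gives: Y =?= node(node(d, one, 5), node(d, one, 5), L),  g(mk(d, S), g(L, X2)) =?= g(mk(d, g(one, 5)), g(node(d, one, 5), empty)).
Bind Y := node(node(d, one, 5), node(d, one, 5), L); no other remaining equation mentions Y.
Decompose g/2: mk(d, S) =?= mk(d, g(one, 5)),  g(L, X2) =?= g(node(d, one, 5), empty).
Decompose mk/2: d =?= d,  S =?= g(one, 5).
Delete trivial equation d =?= d.
Bind S := g(one, 5); no other remaining equation mentions S.
Decompose g/2: L =?= node(d, one, 5),  X2 =?= empty.
Bind L := node(d, one, 5); no other remaining equation mentions L. Substituting into the earlier binding gives Y := node(node(d, one, 5), node(d, one, 5), node(d, one, 5)).
Bind X2 := empty.
MGU = { T -> 5, V -> node(d, one, 5), Y -> node(node(d, one, 5), node(d, one, 5), node(d, one, 5)), S -> g(one, 5), L -> node(d, one, 5), X2 -> empty }, so Y -> node(node(d, one, 5), node(d, one, 5), node(d, one, 5)).

node(node(d, one, 5), node(d, one, 5), node(d, one, 5))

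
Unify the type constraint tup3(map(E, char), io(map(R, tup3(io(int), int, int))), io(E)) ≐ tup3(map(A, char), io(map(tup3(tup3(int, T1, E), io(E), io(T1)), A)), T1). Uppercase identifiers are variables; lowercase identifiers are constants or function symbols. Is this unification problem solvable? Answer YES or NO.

YES

Decompose tup3/3: map(E, char) ≐ map(A, char),  io(map(R, tup3(io(int), int, int))) ≐ io(map(tup3(tup3(int, T1, E), io(E), io(T1)), A)),  io(E) ≐ T1.
Decompose map/2: E ≐ A,  char ≐ char.
Bind E := A; substituting into the 2 remaining equations that mention E gives: io(map(R, tup3(io(int), int, int))) ≐ io(map(tup3(tup3(int, T1, A), io(A), io(T1)), A)),  io(A) ≐ T1.
Delete trivial equation char ≐ char.
Decompose io/1: map(R, tup3(io(int), int, int)) ≐ map(tup3(tup3(int, T1, A), io(A), io(T1)), A).
Decompose map/2: R ≐ tup3(tup3(int, T1, A), io(A), io(T1)),  tup3(io(int), int, int) ≐ A.
Bind R := tup3(tup3(int, T1, A), io(A), io(T1)); no other remaining equation mentions R.
Bind A := tup3(io(int), int, int); substituting into the remaining equation gives: io(tup3(io(int), int, int)) ≐ T1. Substituting into the earlier bindings gives E := tup3(io(int), int, int), R := tup3(tup3(int, T1, tup3(io(int), int, int)), io(tup3(io(int), int, int)), io(T1)).
Bind T1 := io(tup3(io(int), int, int)). Substituting into the earlier binding gives R := tup3(tup3(int, io(tup3(io(int), int, int)), tup3(io(int), int, int)), io(tup3(io(int), int, int)), io(io(tup3(io(int), int, int)))).
No equations remain and no clash or occurs-check failure arose, so a unifier exists.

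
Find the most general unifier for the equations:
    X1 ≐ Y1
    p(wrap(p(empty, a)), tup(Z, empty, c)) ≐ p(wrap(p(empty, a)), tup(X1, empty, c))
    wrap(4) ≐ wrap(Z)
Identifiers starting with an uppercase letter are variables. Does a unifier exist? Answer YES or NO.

Bind X1 := Y1; substituting into the one remaining equation that mentions X1 gives: p(wrap(p(empty, a)), tup(Z, empty, c)) ≐ p(wrap(p(empty, a)), tup(Y1, empty, c)).
Decompose p/2: wrap(p(empty, a)) ≐ wrap(p(empty, a)),  tup(Z, empty, c) ≐ tup(Y1, empty, c).
Delete trivial equation wrap(p(empty, a)) ≐ wrap(p(empty, a)).
Decompose tup/3: Z ≐ Y1,  empty ≐ empty,  c ≐ c.
Bind Z := Y1; substituting into the one remaining equation that mentions Z gives: wrap(4) ≐ wrap(Y1).
Delete trivial equation empty ≐ empty.
Delete trivial equation c ≐ c.
Decompose wrap/1: 4 ≐ Y1.
Bind Y1 := 4. Substituting into the earlier bindings gives X1 := 4, Z := 4.
No equations remain and no clash or occurs-check failure arose, so a unifier exists.

YES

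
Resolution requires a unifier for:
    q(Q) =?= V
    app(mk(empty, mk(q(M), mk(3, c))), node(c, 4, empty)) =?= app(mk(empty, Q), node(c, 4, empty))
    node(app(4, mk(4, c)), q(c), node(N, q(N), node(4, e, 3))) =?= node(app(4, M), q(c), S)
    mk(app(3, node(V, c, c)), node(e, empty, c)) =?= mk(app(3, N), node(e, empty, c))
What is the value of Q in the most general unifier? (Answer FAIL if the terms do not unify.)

Bind V := q(Q); substituting into the one remaining equation that mentions V gives: mk(app(3, node(q(Q), c, c)), node(e, empty, c)) =?= mk(app(3, N), node(e, empty, c)).
Decompose app/2: mk(empty, mk(q(M), mk(3, c))) =?= mk(empty, Q),  node(c, 4, empty) =?= node(c, 4, empty).
Decompose mk/2: empty =?= empty,  mk(q(M), mk(3, c)) =?= Q.
Delete trivial equation empty =?= empty.
Bind Q := mk(q(M), mk(3, c)); substituting into the one remaining equation that mentions Q gives: mk(app(3, node(q(mk(q(M), mk(3, c))), c, c)), node(e, empty, c)) =?= mk(app(3, N), node(e, empty, c)). Substituting into the earlier binding gives V := q(mk(q(M), mk(3, c))).
Delete trivial equation node(c, 4, empty) =?= node(c, 4, empty).
Decompose node/3: app(4, mk(4, c)) =?= app(4, M),  q(c) =?= q(c),  node(N, q(N), node(4, e, 3)) =?= S.
Decompose app/2: 4 =?= 4,  mk(4, c) =?= M.
Delete trivial equation 4 =?= 4.
Bind M := mk(4, c); substituting into the one remaining equation that mentions M gives: mk(app(3, node(q(mk(q(mk(4, c)), mk(3, c))), c, c)), node(e, empty, c)) =?= mk(app(3, N), node(e, empty, c)). Substituting into the earlier bindings gives V := q(mk(q(mk(4, c)), mk(3, c))), Q := mk(q(mk(4, c)), mk(3, c)).
Delete trivial equation q(c) =?= q(c).
Bind S := node(N, q(N), node(4, e, 3)); no other remaining equation mentions S.
Decompose mk/2: app(3, node(q(mk(q(mk(4, c)), mk(3, c))), c, c)) =?= app(3, N),  node(e, empty, c) =?= node(e, empty, c).
Decompose app/2: 3 =?= 3,  node(q(mk(q(mk(4, c)), mk(3, c))), c, c) =?= N.
Delete trivial equation 3 =?= 3.
Bind N := node(q(mk(q(mk(4, c)), mk(3, c))), c, c); no other remaining equation mentions N. Substituting into the earlier binding gives S := node(node(q(mk(q(mk(4, c)), mk(3, c))), c, c), q(node(q(mk(q(mk(4, c)), mk(3, c))), c, c)), node(4, e, 3)).
Delete trivial equation node(e, empty, c) =?= node(e, empty, c).
MGU = { V -> q(mk(q(mk(4, c)), mk(3, c))), Q -> mk(q(mk(4, c)), mk(3, c)), M -> mk(4, c), S -> node(node(q(mk(q(mk(4, c)), mk(3, c))), c, c), q(node(q(mk(q(mk(4, c)), mk(3, c))), c, c)), node(4, e, 3)), N -> node(q(mk(q(mk(4, c)), mk(3, c))), c, c) }, so Q -> mk(q(mk(4, c)), mk(3, c)).

mk(q(mk(4, c)), mk(3, c))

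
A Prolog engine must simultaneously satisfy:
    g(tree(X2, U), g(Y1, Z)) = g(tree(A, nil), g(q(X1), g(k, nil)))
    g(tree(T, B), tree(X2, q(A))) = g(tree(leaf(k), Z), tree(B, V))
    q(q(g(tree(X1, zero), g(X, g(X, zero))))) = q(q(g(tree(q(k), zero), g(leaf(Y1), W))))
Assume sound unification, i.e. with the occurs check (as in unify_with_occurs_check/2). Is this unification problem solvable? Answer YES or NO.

Decompose g/2: tree(X2, U) = tree(A, nil),  g(Y1, Z) = g(q(X1), g(k, nil)).
Decompose tree/2: X2 = A,  U = nil.
Bind X2 := A; substituting into the one remaining equation that mentions X2 gives: g(tree(T, B), tree(A, q(A))) = g(tree(leaf(k), Z), tree(B, V)).
Bind U := nil; no other remaining equation mentions U.
Decompose g/2: Y1 = q(X1),  Z = g(k, nil).
Bind Y1 := q(X1); substituting into the one remaining equation that mentions Y1 gives: q(q(g(tree(X1, zero), g(X, g(X, zero))))) = q(q(g(tree(q(k), zero), g(leaf(q(X1)), W)))).
Bind Z := g(k, nil); substituting into the one remaining equation that mentions Z gives: g(tree(T, B), tree(A, q(A))) = g(tree(leaf(k), g(k, nil)), tree(B, V)).
Decompose g/2: tree(T, B) = tree(leaf(k), g(k, nil)),  tree(A, q(A)) = tree(B, V).
Decompose tree/2: T = leaf(k),  B = g(k, nil).
Bind T := leaf(k); no other remaining equation mentions T.
Bind B := g(k, nil); substituting into the one remaining equation that mentions B gives: tree(A, q(A)) = tree(g(k, nil), V).
Decompose tree/2: A = g(k, nil),  q(A) = V.
Bind A := g(k, nil); substituting into the one remaining equation that mentions A gives: q(g(k, nil)) = V. Substituting into the earlier binding gives X2 := g(k, nil).
Bind V := q(g(k, nil)); no other remaining equation mentions V.
Decompose q/1: q(g(tree(X1, zero), g(X, g(X, zero)))) = q(g(tree(q(k), zero), g(leaf(q(X1)), W))).
Decompose q/1: g(tree(X1, zero), g(X, g(X, zero))) = g(tree(q(k), zero), g(leaf(q(X1)), W)).
Decompose g/2: tree(X1, zero) = tree(q(k), zero),  g(X, g(X, zero)) = g(leaf(q(X1)), W).
Decompose tree/2: X1 = q(k),  zero = zero.
Bind X1 := q(k); substituting into the one remaining equation that mentions X1 gives: g(X, g(X, zero)) = g(leaf(q(q(k))), W). Substituting into the earlier binding gives Y1 := q(q(k)).
Delete trivial equation zero = zero.
Decompose g/2: X = leaf(q(q(k))),  g(X, zero) = W.
Bind X := leaf(q(q(k))); substituting into the remaining equation gives: g(leaf(q(q(k))), zero) = W.
Bind W := g(leaf(q(q(k))), zero).
No equations remain and no clash or occurs-check failure arose, so a unifier exists.

YES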